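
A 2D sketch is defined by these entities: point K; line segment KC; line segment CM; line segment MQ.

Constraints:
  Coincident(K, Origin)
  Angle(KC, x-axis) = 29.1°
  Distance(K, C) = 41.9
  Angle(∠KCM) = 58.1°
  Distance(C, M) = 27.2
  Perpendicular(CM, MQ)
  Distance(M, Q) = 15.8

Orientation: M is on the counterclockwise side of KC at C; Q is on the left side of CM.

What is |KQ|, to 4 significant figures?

20.41

∠KCM = 58.1°, so CM runs at 29.1° + (180° − 58.1°) = 151.0° from the x-axis; with |CM| = 27.2, M = C + 27.2·(cos 151.0°, sin 151.0°) = (12.82, 33.56). CM ⟂ MQ; with |MQ| = 15.8 on the left of CM, Q = M + 15.8·(-0.4848, -0.8746) = (5.161, 19.75). Then |KQ| = |Q − K| = 20.41.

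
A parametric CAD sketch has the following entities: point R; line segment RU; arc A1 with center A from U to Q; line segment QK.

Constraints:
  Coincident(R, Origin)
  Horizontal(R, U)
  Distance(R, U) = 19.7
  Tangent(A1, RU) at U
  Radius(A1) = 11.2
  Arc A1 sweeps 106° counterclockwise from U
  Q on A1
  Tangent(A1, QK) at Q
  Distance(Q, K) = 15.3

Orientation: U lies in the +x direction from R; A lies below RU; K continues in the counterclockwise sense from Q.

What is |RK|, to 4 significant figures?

31.84

R is at the origin; R and U share the same y with |RU| = 19.7 and U on the +x side, so U = (19.70, 0.000). Tangency of A1 to RU means the radius AU is perpendicular to RU, so A = U + (0, -11.2) = (19.70, -11.20). On A1, U sits at bearing 90° from A; a 106° counterclockwise sweep puts Q at bearing 196°, so Q = A + 11.2·(cos 196°, sin 196°) = (8.934, -14.29). A1 meets QK tangentially, so AQ is at right angles to QK, so QK runs along (−sin 196°, cos 196°); with |QK| = 15.3, K = (13.15, -28.99). Then |RK| = |K − R| = 31.84.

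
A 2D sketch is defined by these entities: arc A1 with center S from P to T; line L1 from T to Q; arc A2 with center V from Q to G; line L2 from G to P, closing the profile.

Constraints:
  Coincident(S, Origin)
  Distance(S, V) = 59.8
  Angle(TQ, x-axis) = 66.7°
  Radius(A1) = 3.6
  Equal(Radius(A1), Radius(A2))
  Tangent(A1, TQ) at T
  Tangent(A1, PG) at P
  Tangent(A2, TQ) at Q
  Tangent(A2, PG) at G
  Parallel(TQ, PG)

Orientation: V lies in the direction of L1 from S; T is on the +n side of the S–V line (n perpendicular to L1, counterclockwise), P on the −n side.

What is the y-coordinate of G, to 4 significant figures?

53.50

The slot axis is L1's direction at 66.7°, so u = (cos 66.7°, sin 66.7°) = (0.3955, 0.9184) and n = (−sin 66.7°, cos 66.7°) = (-0.9184, 0.3955). S is at the origin and V lies 59.8 along u from S, so V = 59.8·u = (23.65, 54.92). Tangency of A1 to both parallel lines with radius 3.6 puts T and P at S ± 3.6·n: T = (-3.306, 1.424), P = (3.306, -1.424). Equal radii place Q and G the same way about V: Q = V + 3.6·n = (20.35, 56.35), G = V − 3.6·n = (26.96, 53.50). So G.y = 53.50.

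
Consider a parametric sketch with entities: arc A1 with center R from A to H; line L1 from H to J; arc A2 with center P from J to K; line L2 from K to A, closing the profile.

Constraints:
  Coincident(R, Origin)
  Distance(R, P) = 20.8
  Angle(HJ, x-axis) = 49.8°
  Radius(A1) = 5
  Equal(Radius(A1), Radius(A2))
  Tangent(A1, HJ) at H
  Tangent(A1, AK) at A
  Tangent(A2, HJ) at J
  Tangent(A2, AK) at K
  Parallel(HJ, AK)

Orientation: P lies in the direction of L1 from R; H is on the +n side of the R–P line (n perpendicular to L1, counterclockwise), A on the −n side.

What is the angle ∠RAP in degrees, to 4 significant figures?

76.48°

The slot axis is L1's direction at 49.8°, so u = (cos 49.8°, sin 49.8°) = (0.6455, 0.7638) and n = (−sin 49.8°, cos 49.8°) = (-0.7638, 0.6455). R is at the origin and P lies 20.8 along u from R, so P = 20.8·u = (13.43, 15.89). Tangency of A1 to both parallel lines with radius 5.0 puts H and A at R ± 5.0·n: H = (-3.819, 3.227), A = (3.819, -3.227). Then cos ∠RAP = AR·AP / (|AR||AP|), giving 76.48°.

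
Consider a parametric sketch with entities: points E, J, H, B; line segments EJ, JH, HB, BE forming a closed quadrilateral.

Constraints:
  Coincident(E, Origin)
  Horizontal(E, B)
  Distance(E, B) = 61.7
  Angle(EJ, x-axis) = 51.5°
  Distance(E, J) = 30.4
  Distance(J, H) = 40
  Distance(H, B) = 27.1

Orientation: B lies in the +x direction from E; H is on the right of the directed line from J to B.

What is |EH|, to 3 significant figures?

39.1

Checks: E.y = 0.00, B.y = 0.00 ✓; |JH| = 40.00 ✓; |HB| = 27.10 ✓.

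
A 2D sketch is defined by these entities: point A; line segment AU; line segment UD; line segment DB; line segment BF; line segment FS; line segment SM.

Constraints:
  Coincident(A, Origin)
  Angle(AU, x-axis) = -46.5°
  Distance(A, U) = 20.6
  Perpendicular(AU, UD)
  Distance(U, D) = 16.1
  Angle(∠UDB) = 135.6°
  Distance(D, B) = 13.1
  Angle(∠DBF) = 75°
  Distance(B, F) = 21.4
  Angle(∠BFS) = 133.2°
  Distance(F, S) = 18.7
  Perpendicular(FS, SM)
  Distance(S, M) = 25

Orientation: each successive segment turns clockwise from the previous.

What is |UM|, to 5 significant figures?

9.9776

∠BFS = 133.2° gives FS at 27.300° from the x-axis; with |FS| = 18.7, S = (11.883, 3.3386). FS is perpendicular to SM, so SM runs at -62.700°; with |SM| = 25.0, M = (23.349, -18.877). Then |UM| = |M − U| = 9.9776.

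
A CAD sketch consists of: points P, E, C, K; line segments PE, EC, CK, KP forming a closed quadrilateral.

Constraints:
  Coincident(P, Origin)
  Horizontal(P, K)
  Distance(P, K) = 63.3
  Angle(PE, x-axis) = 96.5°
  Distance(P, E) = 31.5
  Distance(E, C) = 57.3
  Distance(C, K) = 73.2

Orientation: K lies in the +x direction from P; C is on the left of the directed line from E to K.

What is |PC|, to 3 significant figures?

79.6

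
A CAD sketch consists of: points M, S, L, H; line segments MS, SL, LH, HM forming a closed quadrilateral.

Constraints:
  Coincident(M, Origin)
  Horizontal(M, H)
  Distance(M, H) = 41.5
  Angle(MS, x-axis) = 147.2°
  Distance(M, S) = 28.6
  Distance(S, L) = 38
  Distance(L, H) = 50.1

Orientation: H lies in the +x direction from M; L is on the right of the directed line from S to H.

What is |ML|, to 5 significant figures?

18.429

M is at the origin; M and H share the same y with |MH| = 41.5 and H in +x, so H = (41.5, 0). MS runs at 147.2° with |MS| = 28.6, so S = (-24.040, 15.493). L is determined by |SL| = 38.0 and |LH| = 50.1 together: it lies at the intersection of circle(S, 38.0) and circle(H, 50.1). With |SH| = 67.346, the foot of the radical line on SH is 25.759 from S and the perpendicular offset is √(38.0² − 25.759²) = 27.937. Taking the right-of-SH solution: L = (-5.3991, -17.621).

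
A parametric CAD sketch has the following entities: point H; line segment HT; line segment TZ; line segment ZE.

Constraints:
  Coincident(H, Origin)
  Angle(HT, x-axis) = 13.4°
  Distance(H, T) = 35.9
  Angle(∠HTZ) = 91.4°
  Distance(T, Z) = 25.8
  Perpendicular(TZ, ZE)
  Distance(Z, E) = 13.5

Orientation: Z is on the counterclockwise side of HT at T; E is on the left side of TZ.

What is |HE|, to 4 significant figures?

34.83

H is at the origin; HT runs at 13.4° with length 35.9, so T = 35.9·(cos 13.4°, sin 13.4°) = (34.92, 8.320). ∠HTZ = 91.4°, so TZ runs at 13.4° + (180° − 91.4°) = 102.0° from the x-axis; with |TZ| = 25.8, Z = T + 25.8·(cos 102.0°, sin 102.0°) = (29.56, 33.56). TZ is perpendicular to ZE; with |ZE| = 13.5 on the left of TZ, E = Z + 13.5·(-0.9781, -0.2079) = (16.35, 30.75). Then |HE| = |E − H| = 34.83.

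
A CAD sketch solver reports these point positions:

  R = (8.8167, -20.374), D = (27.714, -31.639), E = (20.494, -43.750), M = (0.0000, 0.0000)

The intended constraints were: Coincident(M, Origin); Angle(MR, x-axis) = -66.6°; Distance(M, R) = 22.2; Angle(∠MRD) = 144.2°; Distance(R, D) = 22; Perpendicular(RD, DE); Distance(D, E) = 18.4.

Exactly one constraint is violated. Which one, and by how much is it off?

Distance(D, E) = 18.4 — off by 4.30.

M = (0.00, 0.00) ✓; MR at -66.60° ✓; |MR| = 22.20 ✓; ∠MRD = 144.2° ✓; |RD| = 22.00 ✓; ∠(RD, DE) = 90.00° ✓; |DE| = 14.10 ✗.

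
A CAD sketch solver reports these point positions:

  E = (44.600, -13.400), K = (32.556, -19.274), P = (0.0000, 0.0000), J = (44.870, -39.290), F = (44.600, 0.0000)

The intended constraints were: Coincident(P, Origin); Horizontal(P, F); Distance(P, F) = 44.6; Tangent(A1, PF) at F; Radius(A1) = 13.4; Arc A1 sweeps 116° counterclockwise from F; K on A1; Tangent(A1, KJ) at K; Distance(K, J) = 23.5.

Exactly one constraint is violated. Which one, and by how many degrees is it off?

Tangent(A1, KJ) at K — off by 5.60°.

P = (0.00, 0.00) ✓; P.y = 0.00, F.y = 0.00 ✓; |PF| = 44.60 ✓; ∠(EF, FP) = 90.00° ✓; |EF| = 13.40 ✓; bearing(E→K) − bearing(E→F) = 116.0° ✓; |EK| = 13.40 ✓; ∠(EK, KJ) = 84.40° ✗; |KJ| = 23.50 ✓.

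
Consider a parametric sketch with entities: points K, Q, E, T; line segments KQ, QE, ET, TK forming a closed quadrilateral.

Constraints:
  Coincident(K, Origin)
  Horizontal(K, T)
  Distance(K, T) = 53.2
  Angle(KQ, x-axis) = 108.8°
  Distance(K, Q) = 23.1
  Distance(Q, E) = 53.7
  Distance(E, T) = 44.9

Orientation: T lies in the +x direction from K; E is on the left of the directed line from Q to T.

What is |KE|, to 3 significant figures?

60.2

K is at the origin; KT is horizontal with |KT| = 53.2 and T in +x, so T = (53.2, 0). KQ runs at 108.8° with |KQ| = 23.1, so Q = (-7.44, 21.9). E is determined by |QE| = 53.7 and |ET| = 44.9 together: it lies at the intersection of circle(Q, 53.7) and circle(T, 44.9). With |QT| = 64.5, the foot of the radical line on QT is 39.0 from Q and the perpendicular offset is √(53.7² − 39.0²) = 37.0. Taking the left-of-QT solution: E = (41.7, 43.4).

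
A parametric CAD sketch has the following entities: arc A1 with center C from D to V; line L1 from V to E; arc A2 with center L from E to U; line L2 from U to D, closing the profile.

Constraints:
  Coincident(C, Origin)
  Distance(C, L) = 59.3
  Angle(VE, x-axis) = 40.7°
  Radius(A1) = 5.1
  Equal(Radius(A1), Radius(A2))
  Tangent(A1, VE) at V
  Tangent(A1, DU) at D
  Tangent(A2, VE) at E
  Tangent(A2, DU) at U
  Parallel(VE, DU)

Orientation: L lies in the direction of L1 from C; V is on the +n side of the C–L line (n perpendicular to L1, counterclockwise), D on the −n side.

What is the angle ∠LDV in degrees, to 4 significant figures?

85.08°

C is at the origin and L lies 59.3 along u from C, so L = 59.3·u = (44.96, 38.67). Tangency of A1 to both parallel lines with radius 5.1 puts V and D at C ± 5.1·n: V = (-3.326, 3.866), D = (3.326, -3.866). Then cos ∠LDV = DL·DV / (|DL||DV|), giving 85.08°.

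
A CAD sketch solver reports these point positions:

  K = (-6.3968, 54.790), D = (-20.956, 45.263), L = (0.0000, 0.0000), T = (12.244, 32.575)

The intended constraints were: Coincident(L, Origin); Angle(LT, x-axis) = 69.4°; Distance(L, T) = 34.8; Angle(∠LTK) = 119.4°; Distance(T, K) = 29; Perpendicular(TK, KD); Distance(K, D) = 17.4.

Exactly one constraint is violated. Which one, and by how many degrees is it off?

Perpendicular(TK, KD) — off by 6.80°.

L = (0.00, 0.00) ✓; LT at 69.40° ✓; |LT| = 34.80 ✓; ∠LTK = 119.4° ✓; |TK| = 29.00 ✓; ∠(TK, KD) = 83.20° ✗; |KD| = 17.40 ✓.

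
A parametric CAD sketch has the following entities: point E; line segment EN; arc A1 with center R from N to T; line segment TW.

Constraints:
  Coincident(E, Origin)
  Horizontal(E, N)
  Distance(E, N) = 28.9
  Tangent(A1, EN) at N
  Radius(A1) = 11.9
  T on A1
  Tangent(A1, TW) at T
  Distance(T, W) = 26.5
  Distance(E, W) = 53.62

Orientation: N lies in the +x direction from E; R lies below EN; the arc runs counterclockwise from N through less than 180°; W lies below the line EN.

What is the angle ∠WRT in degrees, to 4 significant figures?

65.82°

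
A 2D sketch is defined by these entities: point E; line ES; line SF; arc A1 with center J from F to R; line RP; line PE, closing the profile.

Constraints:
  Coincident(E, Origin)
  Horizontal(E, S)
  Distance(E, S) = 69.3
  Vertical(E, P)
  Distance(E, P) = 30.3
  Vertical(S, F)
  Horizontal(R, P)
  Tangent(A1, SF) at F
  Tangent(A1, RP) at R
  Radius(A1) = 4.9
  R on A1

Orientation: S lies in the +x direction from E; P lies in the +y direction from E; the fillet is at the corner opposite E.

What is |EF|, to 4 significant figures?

73.81

The virtual corner opposite E is at (69.30, 30.30). Since A1 is tangent to SF there, JF ⟂ SF and the tangent condition forces JR to be normal to RP, with radius 4.9, so the center J sits 4.9 in from both sides at J = (64.40, 25.40). That places the tangent points at F = (69.30, 25.40) on SF and R = (64.40, 30.30) on RP. Then |EF| = |F − E| = 73.81.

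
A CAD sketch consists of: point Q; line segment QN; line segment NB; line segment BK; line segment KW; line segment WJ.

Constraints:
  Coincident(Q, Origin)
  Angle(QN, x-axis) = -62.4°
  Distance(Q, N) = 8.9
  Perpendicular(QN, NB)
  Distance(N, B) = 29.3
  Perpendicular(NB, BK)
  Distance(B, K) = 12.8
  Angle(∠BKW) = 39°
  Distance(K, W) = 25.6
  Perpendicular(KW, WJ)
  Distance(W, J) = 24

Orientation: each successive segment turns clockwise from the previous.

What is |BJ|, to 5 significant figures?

22.344

Q is at the origin; QN runs at -62.4° with length 8.9, so N = (4.1233, -7.8872). QN ⟂ NB, so NB runs at -152.40°; with |NB| = 29.3, B = (-21.842, -21.462). NB ⟂ BK, so BK runs at 117.60°; with |BK| = 12.8, K = (-27.773, -10.118). ∠BKW = 39.0° gives KW at -23.400° from the x-axis; with |KW| = 25.6, W = (-4.2781, -20.285). The perpendicularity gives WJ at right angles to KW, so WJ runs at -113.40°; with |WJ| = 24.0, J = (-13.810, -42.311). Then |BJ| = |J − B| = 22.344.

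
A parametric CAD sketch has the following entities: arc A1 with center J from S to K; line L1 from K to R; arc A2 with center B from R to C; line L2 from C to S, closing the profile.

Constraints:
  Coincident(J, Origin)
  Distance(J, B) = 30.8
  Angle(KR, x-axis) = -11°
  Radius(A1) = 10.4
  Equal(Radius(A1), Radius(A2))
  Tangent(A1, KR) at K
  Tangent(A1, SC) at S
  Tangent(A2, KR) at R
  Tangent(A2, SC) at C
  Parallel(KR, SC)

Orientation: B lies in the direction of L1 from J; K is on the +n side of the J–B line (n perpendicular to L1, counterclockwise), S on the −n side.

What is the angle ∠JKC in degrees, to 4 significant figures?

55.97°

The slot axis is L1's direction at -11.0°, so u = (cos -11.0°, sin -11.0°) = (0.9816, -0.1908) and n = (−sin -11.0°, cos -11.0°) = (0.1908, 0.9816). J is at the origin and B lies 30.8 along u from J, so B = 30.8·u = (30.23, -5.877). Tangency of A1 to both parallel lines with radius 10.4 puts K and S at J ± 10.4·n: K = (1.984, 10.21), S = (-1.984, -10.21). Equal radii place R and C the same way about B: R = B + 10.4·n = (32.22, 4.332), C = B − 10.4·n = (28.25, -16.09). Then cos ∠JKC = KJ·KC / (|KJ||KC|), giving 55.97°.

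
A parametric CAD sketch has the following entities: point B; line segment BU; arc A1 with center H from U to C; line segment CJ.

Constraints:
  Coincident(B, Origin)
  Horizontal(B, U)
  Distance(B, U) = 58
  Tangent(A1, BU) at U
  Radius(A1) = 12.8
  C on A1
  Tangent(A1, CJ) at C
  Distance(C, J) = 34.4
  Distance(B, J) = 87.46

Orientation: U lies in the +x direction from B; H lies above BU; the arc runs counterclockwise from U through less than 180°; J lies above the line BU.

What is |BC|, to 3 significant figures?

71.6

B is at the origin; B and U share the same y with |BU| = 58.0 and U on the +x side, so U = (58.0, 0.00). A1 meets BU tangentially, so HU is at right angles to BU, so H = U + (0, 12.8) = (58.0, 12.8). Since HC ⟂ CJ (tangency), |HJ| = √(12.8² + 34.4²) = 36.7 regardless of where C sits on A1. So J lies on both circle(B, 87.46) and circle(H, 36.7); the above-BU intersection is J = (74.7, 45.5). C is the foot of the tangent from J: C = (70.7, 11.3).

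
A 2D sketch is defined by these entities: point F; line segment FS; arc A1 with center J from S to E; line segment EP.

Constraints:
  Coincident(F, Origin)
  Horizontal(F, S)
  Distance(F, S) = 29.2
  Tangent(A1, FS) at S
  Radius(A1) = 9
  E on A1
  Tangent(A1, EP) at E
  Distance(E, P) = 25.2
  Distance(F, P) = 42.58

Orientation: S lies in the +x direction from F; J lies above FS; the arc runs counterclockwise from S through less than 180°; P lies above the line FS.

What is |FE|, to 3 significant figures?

39.4

F is at the origin; FS is horizontal with |FS| = 29.2 and S on the +x side, so S = (29.2, 0.00). Tangency of A1 to FS means the radius JS is perpendicular to FS, so J = S + (0, 9) = (29.2, 9.00). Since JE ⟂ EP (tangency), |JP| = √(9.0² + 25.2²) = 26.8 regardless of where E sits on A1. So P lies on both circle(F, 42.58) and circle(J, 26.8); the above-FS intersection is P = (23.9, 35.2). E is the foot of the tangent from P: E = (36.9, 13.6).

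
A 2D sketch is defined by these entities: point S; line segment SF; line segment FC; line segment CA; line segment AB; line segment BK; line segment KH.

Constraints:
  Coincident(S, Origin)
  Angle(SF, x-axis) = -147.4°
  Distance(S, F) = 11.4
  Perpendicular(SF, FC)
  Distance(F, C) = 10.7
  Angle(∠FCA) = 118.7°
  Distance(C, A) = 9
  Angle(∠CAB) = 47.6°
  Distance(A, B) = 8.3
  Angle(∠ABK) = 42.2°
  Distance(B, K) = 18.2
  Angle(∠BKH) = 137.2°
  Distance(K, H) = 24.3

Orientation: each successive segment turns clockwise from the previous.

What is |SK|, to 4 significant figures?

26.97

∠CAB = 47.6° gives AB at -71.10° from the x-axis; with |AB| = 8.3, B = (-8.358, 2.914). ∠ABK = 42.2° gives BK at 151.1° from the x-axis; with |BK| = 18.2, K = (-24.29, 11.71). Then |SK| = |K − S| = 26.97.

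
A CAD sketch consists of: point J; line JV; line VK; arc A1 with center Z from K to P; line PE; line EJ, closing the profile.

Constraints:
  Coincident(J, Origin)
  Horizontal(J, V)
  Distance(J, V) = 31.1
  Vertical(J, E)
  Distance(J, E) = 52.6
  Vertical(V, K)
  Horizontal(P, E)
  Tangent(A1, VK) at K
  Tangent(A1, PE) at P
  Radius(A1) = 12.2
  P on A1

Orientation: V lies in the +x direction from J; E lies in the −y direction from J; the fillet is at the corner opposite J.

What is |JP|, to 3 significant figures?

55.9

The virtual corner opposite J is at (31.1, -52.6). A1 meets VK tangentially, so ZK is at right angles to VK and tangency of A1 to PE means the radius ZP is perpendicular to PE, with radius 12.2, so the center Z sits 12.2 in from both sides at Z = (18.9, -40.4). That places the tangent points at K = (31.1, -40.4) on VK and P = (18.9, -52.6) on PE. Then |JP| = |P − J| = 55.9.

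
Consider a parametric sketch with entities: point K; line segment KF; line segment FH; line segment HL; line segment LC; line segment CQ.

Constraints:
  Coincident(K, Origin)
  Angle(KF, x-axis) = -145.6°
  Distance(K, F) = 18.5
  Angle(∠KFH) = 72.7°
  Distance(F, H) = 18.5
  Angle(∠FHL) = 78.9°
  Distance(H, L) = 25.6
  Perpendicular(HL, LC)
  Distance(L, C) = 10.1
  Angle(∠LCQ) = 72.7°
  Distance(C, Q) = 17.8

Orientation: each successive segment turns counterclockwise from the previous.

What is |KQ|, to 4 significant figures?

12.12

The perpendicularity gives LC at right angles to HL, so LC runs at 152.8°; with |LC| = 10.1, C = (1.972, 5.468). ∠LCQ = 72.7° gives CQ at -99.90° from the x-axis; with |CQ| = 17.8, Q = (-1.088, -12.07). Then |KQ| = |Q − K| = 12.12.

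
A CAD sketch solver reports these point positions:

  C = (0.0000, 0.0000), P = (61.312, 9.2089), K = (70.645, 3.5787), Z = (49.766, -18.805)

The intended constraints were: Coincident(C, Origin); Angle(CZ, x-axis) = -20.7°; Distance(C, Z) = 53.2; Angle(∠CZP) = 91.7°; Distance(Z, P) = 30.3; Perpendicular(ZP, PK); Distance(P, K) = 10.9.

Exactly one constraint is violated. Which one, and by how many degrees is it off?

Perpendicular(ZP, PK) — off by 8.70°.

C = (0.00, 0.00) ✓; CZ at -20.70° ✓; |CZ| = 53.20 ✓; ∠CZP = 91.70° ✓; |ZP| = 30.30 ✓; ∠(ZP, PK) = 98.70° ✗; |PK| = 10.90 ✓.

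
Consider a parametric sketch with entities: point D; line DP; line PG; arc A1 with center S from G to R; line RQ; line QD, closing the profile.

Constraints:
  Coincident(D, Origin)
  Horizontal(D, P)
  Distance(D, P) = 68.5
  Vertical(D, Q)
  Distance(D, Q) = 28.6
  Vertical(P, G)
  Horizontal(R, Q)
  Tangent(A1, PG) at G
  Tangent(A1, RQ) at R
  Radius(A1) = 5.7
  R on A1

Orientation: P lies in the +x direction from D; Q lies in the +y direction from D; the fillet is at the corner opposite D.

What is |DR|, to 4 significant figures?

69.01

The virtual corner opposite D is at (68.50, 28.60). A1 meets PG tangentially, so SG is at right angles to PG and the tangent condition forces SR to be normal to RQ, with radius 5.7, so the center S sits 5.7 in from both sides at S = (62.80, 22.90). That places the tangent points at G = (68.50, 22.90) on PG and R = (62.80, 28.60) on RQ. Then |DR| = |R − D| = 69.01.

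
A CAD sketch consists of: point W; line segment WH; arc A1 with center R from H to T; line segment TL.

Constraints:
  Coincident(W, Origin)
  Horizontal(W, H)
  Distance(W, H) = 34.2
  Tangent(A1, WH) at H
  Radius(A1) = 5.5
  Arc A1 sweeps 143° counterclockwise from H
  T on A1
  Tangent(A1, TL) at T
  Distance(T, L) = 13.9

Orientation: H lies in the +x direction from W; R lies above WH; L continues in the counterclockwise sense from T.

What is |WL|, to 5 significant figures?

32.106

W is at the origin; W and H share the same y with |WH| = 34.2 and H on the +x side, so H = (34.200, 0.0000). The tangent condition forces RH to be normal to WH, so R = H + (0, 5.5) = (34.200, 5.5000). On A1, H sits at bearing -90° from R; a 143° counterclockwise sweep puts T at bearing 53°, so T = R + 5.5·(cos 53°, sin 53°) = (37.510, 9.8925). The tangent condition forces RT to be normal to TL, so TL runs along (−sin 53°, cos 53°); with |TL| = 13.9, L = (26.409, 18.258). Then |WL| = |L − W| = 32.106.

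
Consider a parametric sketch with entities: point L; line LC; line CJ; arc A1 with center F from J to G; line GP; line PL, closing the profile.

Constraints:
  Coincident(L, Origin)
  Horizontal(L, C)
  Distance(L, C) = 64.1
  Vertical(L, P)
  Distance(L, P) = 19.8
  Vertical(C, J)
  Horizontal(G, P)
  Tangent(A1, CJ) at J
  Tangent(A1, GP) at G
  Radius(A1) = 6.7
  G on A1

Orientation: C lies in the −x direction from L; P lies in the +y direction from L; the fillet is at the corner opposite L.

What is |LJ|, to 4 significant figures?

65.42

The virtual corner opposite L is at (-64.10, 19.80). Tangency of A1 to CJ means the radius FJ is perpendicular to CJ and tangency of A1 to GP means the radius FG is perpendicular to GP, with radius 6.7, so the center F sits 6.7 in from both sides at F = (-57.40, 13.10). That places the tangent points at J = (-64.10, 13.10) on CJ and G = (-57.40, 19.80) on GP. Then |LJ| = |J − L| = 65.42.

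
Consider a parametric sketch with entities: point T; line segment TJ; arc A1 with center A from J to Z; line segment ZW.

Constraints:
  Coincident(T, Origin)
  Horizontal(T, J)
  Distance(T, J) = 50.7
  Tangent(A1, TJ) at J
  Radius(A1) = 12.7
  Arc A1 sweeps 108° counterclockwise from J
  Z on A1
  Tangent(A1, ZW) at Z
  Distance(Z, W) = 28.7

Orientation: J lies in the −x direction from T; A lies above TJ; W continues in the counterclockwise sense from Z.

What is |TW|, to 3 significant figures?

64.7

On A1, J sits at bearing -90° from A; a 108° counterclockwise sweep puts Z at bearing 18°, so Z = A + 12.7·(cos 18°, sin 18°) = (-38.6, 16.6). Since A1 is tangent to ZW there, AZ ⟂ ZW, so ZW runs along (−sin 18°, cos 18°); with |ZW| = 28.7, W = (-47.5, 43.9). Then |TW| = |W − T| = 64.7.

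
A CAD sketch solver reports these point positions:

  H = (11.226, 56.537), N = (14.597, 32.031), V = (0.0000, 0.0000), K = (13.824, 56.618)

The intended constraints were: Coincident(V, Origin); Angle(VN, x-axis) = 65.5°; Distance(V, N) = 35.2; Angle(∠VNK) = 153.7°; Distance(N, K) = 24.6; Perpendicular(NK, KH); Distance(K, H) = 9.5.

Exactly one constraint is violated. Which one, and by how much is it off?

Distance(K, H) = 9.5 — off by 6.90.

V = (0.00, 0.00) ✓; VN at 65.50° ✓; |VN| = 35.20 ✓; ∠VNK = 153.7° ✓; |NK| = 24.60 ✓; ∠(NK, KH) = 89.99° ✓; |KH| = 2.599 ✗.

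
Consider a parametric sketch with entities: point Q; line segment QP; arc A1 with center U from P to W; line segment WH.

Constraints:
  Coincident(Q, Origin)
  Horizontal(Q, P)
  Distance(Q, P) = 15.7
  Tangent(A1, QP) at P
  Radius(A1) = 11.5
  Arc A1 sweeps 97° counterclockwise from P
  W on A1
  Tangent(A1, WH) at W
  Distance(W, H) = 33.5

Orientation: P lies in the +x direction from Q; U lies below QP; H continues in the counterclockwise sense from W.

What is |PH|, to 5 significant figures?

46.731

Q is at the origin; Q and P share the same y with |QP| = 15.7 and P on the +x side, so P = (15.700, 0.0000). Tangency of A1 to QP means the radius UP is perpendicular to QP, so U = P + (0, -11.5) = (15.700, -11.500). On A1, P sits at bearing 90° from U; a 97° counterclockwise sweep puts W at bearing 187°, so W = U + 11.5·(cos 187°, sin 187°) = (4.2857, -12.901). A1 meets WH tangentially, so UW is at right angles to WH, so WH runs along (−sin 187°, cos 187°); with |WH| = 33.5, H = (8.3683, -46.152). Then |PH| = |H − P| = 46.731.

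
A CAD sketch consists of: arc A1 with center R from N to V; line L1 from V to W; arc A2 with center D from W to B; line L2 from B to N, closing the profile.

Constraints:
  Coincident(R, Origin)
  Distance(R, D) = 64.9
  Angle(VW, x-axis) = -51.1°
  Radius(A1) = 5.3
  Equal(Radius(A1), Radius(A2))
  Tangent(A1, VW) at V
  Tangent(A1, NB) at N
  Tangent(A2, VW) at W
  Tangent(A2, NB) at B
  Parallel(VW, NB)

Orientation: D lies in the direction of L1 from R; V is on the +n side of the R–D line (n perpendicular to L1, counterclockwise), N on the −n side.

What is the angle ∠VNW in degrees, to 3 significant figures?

80.7°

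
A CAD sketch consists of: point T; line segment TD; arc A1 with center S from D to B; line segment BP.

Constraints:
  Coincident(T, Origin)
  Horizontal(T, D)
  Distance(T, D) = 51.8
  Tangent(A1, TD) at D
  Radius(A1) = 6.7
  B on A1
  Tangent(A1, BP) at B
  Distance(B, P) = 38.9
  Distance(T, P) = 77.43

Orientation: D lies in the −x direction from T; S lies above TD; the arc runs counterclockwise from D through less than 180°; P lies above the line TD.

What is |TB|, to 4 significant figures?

46.85

T is at the origin; T and D share the same y with |TD| = 51.8 and D on the −x side, so D = (-51.80, 0.000). The tangent condition forces SD to be normal to TD, so S = D + (0, 6.7) = (-51.80, 6.700). Since SB ⟂ BP (tangency), |SP| = √(6.7² + 38.9²) = 39.47 regardless of where B sits on A1. So P lies on both circle(T, 77.43) and circle(S, 39.47); the above-TD intersection is P = (-63.42, 44.42). B is the foot of the tangent from P: B = (-45.82, 9.730).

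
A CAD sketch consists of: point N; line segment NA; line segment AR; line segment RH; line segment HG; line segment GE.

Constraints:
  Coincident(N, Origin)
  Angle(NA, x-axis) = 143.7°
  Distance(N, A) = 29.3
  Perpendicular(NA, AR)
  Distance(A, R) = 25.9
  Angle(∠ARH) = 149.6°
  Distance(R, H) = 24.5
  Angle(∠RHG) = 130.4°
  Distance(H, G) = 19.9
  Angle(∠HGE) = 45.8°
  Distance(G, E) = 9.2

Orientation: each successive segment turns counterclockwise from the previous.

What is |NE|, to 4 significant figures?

42.95

N is at the origin; NA runs at 143.7° with length 29.3, so A = (-23.61, 17.35). NA ⟂ AR, so AR runs at -126.3°; with |AR| = 25.9, R = (-38.95, -3.528). ∠ARH = 149.6° gives RH at -95.90° from the x-axis; with |RH| = 24.5, H = (-41.47, -27.90). ∠RHG = 130.4° gives HG at -46.30° from the x-axis; with |HG| = 19.9, G = (-27.72, -42.28). ∠HGE = 45.8° gives GE at 87.90° from the x-axis; with |GE| = 9.2, E = (-27.38, -33.09). Then |NE| = |E − N| = 42.95.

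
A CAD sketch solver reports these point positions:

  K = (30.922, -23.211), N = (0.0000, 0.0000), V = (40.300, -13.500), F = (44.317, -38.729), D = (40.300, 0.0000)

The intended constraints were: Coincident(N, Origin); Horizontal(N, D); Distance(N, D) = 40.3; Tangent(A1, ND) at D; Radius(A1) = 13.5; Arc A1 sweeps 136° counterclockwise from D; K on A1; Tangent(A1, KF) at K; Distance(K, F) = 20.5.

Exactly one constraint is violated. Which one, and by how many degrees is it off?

Tangent(A1, KF) at K — off by 5.20°.

N = (0.00, 0.00) ✓; N.y = 0.00, D.y = 0.00 ✓; |ND| = 40.30 ✓; ∠(VD, DN) = 90.00° ✓; |VD| = 13.50 ✓; bearing(V→K) − bearing(V→D) = 136.0° ✓; |VK| = 13.50 ✓; ∠(VK, KF) = 95.20° ✗; |KF| = 20.50 ✓.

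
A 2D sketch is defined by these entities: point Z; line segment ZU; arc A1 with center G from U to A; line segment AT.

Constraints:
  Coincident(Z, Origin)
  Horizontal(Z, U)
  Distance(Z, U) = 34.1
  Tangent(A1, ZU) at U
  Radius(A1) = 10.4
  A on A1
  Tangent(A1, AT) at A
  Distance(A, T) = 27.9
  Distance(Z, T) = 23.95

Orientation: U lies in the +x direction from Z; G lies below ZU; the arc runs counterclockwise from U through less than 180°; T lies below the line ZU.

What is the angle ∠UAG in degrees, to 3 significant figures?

67.4°

Checks: ∠(GU, UZ) = 90.00° ✓; |GU| = 10.40 ✓; |GA| = 10.40 ✓; ∠(GA, AT) = 90.00° ✓; |AT| = 27.90 ✓; |ZT| = 23.95 ✓.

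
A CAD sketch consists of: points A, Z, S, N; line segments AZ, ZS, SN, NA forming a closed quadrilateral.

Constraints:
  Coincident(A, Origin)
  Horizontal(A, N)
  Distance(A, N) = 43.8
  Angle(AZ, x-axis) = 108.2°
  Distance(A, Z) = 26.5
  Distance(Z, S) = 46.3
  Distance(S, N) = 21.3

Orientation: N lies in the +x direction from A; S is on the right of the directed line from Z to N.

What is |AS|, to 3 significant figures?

25.3

A is at the origin; AN is horizontal with |AN| = 43.8 and N in +x, so N = (43.8, 0). AZ runs at 108.2° with |AZ| = 26.5, so Z = (-8.28, 25.2). S is determined by |ZS| = 46.3 and |SN| = 21.3 together: it lies at the intersection of circle(Z, 46.3) and circle(N, 21.3). With |ZN| = 57.8, the foot of the radical line on ZN is 43.5 from Z and the perpendicular offset is √(46.3² − 43.5²) = 15.8. Taking the right-of-ZN solution: S = (24.0, -7.97).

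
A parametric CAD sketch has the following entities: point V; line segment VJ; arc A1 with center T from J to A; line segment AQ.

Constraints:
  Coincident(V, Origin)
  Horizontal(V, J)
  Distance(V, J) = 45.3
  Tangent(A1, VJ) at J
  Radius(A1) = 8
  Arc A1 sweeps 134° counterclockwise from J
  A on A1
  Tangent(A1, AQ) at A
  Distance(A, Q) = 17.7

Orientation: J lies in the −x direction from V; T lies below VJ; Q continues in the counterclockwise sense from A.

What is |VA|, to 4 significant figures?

52.82

Tangency of A1 to VJ means the radius TJ is perpendicular to VJ, so T = J + (0, -8) = (-45.30, -8.000). On A1, J sits at bearing 90° from T; a 134° counterclockwise sweep puts A at bearing 224°, so A = T + 8.0·(cos 224°, sin 224°) = (-51.05, -13.56). Then |VA| = |A − V| = 52.82.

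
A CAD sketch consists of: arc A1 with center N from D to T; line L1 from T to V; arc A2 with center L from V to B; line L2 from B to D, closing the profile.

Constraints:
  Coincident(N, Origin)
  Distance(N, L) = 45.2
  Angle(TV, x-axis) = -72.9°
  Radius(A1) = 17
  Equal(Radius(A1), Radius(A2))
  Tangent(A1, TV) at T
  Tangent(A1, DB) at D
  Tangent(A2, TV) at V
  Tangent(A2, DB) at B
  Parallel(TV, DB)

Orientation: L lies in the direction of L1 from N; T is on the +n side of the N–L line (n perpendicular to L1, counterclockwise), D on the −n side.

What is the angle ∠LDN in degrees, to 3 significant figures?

69.4°

The slot axis is L1's direction at -72.9°, so u = (cos -72.9°, sin -72.9°) = (0.294, -0.956) and n = (−sin -72.9°, cos -72.9°) = (0.956, 0.294). N is at the origin and L lies 45.2 along u from N, so L = 45.2·u = (13.3, -43.2). Tangency of A1 to both parallel lines with radius 17.0 puts T and D at N ± 17.0·n: T = (16.2, 5.00), D = (-16.2, -5.00). Then cos ∠LDN = DL·DN / (|DL||DN|), giving 69.4°.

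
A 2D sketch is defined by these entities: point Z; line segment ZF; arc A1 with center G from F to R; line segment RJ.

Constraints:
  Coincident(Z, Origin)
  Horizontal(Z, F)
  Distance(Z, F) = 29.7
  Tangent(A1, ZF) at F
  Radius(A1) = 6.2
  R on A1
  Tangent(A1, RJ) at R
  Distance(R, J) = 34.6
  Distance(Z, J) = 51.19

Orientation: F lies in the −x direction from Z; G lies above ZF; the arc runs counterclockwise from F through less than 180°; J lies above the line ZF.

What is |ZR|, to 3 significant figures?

24.7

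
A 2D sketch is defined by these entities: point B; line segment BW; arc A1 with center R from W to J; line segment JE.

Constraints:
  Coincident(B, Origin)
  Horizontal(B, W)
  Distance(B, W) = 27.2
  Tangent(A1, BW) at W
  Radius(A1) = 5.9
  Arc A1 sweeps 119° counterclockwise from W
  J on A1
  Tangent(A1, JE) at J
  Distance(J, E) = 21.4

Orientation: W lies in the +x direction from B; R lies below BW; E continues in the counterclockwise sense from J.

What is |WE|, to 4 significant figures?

27.97

B is at the origin; BW is horizontal with |BW| = 27.2 and W on the +x side, so W = (27.20, 0.000). The tangent condition forces RW to be normal to BW, so R = W + (0, -5.9) = (27.20, -5.900). On A1, W sits at bearing 90° from R; a 119° counterclockwise sweep puts J at bearing 209°, so J = R + 5.9·(cos 209°, sin 209°) = (22.04, -8.760). Since A1 is tangent to JE there, RJ ⟂ JE, so JE runs along (−sin 209°, cos 209°); with |JE| = 21.4, E = (32.41, -27.48). Then |WE| = |E − W| = 27.97.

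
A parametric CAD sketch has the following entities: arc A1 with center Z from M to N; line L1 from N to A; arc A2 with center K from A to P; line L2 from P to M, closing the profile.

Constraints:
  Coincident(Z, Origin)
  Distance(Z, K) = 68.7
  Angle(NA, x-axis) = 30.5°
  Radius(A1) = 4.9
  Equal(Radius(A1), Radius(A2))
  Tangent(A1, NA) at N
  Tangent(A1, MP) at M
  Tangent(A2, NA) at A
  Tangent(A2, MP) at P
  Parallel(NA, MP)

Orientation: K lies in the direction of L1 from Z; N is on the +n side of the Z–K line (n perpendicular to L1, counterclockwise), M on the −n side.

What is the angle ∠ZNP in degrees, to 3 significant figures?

81.9°

The slot axis is L1's direction at 30.5°, so u = (cos 30.5°, sin 30.5°) = (0.862, 0.508) and n = (−sin 30.5°, cos 30.5°) = (-0.508, 0.862). Z is at the origin and K lies 68.7 along u from Z, so K = 68.7·u = (59.2, 34.9). Tangency of A1 to both parallel lines with radius 4.9 puts N and M at Z ± 4.9·n: N = (-2.49, 4.22), M = (2.49, -4.22). Equal radii place A and P the same way about K: A = K + 4.9·n = (56.7, 39.1), P = K − 4.9·n = (61.7, 30.6). Then cos ∠ZNP = NZ·NP / (|NZ||NP|), giving 81.9°.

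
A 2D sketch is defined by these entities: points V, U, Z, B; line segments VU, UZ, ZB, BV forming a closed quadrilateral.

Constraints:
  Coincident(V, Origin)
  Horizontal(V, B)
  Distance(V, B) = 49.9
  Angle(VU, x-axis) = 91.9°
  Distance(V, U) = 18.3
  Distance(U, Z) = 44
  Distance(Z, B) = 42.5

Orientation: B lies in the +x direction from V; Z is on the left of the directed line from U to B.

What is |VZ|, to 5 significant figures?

55.143

Checks: |UZ| = 44.00 ✓; |ZB| = 42.50 ✓.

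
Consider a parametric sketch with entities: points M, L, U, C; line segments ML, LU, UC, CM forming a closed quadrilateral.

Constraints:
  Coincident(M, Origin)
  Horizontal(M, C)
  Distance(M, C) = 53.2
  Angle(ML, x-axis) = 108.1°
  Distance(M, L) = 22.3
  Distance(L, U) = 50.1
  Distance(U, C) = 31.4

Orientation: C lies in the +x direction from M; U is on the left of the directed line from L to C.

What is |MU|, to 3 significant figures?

51.7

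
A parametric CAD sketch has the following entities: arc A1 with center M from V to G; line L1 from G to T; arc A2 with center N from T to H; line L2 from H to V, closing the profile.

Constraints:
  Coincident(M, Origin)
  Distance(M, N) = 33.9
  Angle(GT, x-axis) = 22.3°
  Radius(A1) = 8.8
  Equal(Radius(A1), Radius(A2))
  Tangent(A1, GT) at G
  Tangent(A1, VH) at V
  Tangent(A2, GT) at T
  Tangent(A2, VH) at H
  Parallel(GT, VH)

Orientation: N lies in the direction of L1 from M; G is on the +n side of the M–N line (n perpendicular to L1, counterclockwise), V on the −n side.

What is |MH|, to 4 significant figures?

35.02

The slot axis is L1's direction at 22.3°, so u = (cos 22.3°, sin 22.3°) = (0.9252, 0.3795) and n = (−sin 22.3°, cos 22.3°) = (-0.3795, 0.9252). M is at the origin and N lies 33.9 along u from M, so N = 33.9·u = (31.36, 12.86). Tangency of A1 to both parallel lines with radius 8.8 puts G and V at M ± 8.8·n: G = (-3.339, 8.142), V = (3.339, -8.142). Equal radii place T and H the same way about N: T = N + 8.8·n = (28.03, 21.01), H = N − 8.8·n = (34.70, 4.722). Then |MH| = |H − M| = 35.02.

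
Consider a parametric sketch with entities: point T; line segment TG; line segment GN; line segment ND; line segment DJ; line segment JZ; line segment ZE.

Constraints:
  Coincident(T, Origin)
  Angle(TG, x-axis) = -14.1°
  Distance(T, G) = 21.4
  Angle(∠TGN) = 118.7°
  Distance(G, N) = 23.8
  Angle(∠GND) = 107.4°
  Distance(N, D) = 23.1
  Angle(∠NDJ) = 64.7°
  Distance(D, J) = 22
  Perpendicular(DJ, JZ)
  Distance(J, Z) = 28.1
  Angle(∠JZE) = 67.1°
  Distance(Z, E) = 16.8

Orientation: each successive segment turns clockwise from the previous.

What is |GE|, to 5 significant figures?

27.210

T is at the origin; TG runs at -14.1° with length 21.4, so G = (20.755, -5.2134). ∠TGN = 118.7° gives GN at -75.400° from the x-axis; with |GN| = 23.8, N = (26.755, -28.245). ∠GND = 107.4° gives ND at -148.00° from the x-axis; with |ND| = 23.1, D = (7.1646, -40.486). ∠NDJ = 64.7° gives DJ at 96.700° from the x-axis; with |DJ| = 22.0, J = (4.5978, -18.636). DJ ⟂ JZ, so JZ runs at 6.7000°; with |JZ| = 28.1, Z = (32.506, -15.358). ∠JZE = 67.1° gives ZE at -106.20° from the x-axis; with |ZE| = 16.8, E = (27.819, -31.491). Then |GE| = |E − G| = 27.210.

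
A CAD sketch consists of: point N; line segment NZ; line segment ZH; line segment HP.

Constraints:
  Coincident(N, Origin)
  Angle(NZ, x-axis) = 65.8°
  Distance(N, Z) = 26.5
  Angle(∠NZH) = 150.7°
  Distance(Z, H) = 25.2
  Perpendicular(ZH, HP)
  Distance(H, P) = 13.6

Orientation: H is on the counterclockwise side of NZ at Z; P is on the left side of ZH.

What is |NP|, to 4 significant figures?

48.31

N is at the origin; NZ runs at 65.8° with length 26.5, so Z = 26.5·(cos 65.8°, sin 65.8°) = (10.86, 24.17). ∠NZH = 150.7°, so ZH runs at 65.8° + (180° − 150.7°) = 95.10° from the x-axis; with |ZH| = 25.2, H = Z + 25.2·(cos 95.10°, sin 95.10°) = (8.623, 49.27). ZH ⟂ HP; with |HP| = 13.6 on the left of ZH, P = H + 13.6·(-0.9960, -0.08889) = (-4.923, 48.06). Then |NP| = |P − N| = 48.31.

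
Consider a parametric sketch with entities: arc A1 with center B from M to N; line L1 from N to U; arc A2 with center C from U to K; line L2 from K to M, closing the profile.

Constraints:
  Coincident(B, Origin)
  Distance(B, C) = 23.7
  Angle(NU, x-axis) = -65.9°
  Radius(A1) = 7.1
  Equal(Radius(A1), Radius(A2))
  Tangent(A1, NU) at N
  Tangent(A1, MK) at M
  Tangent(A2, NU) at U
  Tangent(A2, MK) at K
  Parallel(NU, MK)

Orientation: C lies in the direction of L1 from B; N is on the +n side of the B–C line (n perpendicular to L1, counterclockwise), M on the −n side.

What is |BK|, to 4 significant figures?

24.74

The slot axis is L1's direction at -65.9°, so u = (cos -65.9°, sin -65.9°) = (0.4083, -0.9128) and n = (−sin -65.9°, cos -65.9°) = (0.9128, 0.4083). B is at the origin and C lies 23.7 along u from B, so C = 23.7·u = (9.677, -21.63). Tangency of A1 to both parallel lines with radius 7.1 puts N and M at B ± 7.1·n: N = (6.481, 2.899), M = (-6.481, -2.899). Equal radii place U and K the same way about C: U = C + 7.1·n = (16.16, -18.74), K = C − 7.1·n = (3.196, -24.53). Then |BK| = |K − B| = 24.74.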